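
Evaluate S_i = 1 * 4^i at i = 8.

S_8 = 1 * 4^8 = 1 * 65536 = 65536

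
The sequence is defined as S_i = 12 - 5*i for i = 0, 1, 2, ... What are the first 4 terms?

This is an arithmetic sequence.
i=0: S_0 = 12 + -5*0 = 12
i=1: S_1 = 12 + -5*1 = 7
i=2: S_2 = 12 + -5*2 = 2
i=3: S_3 = 12 + -5*3 = -3
The first 4 terms are: [12, 7, 2, -3]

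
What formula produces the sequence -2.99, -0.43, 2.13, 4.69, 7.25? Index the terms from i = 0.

Check differences: -0.43 - -2.99 = 2.56
2.13 - -0.43 = 2.56
Common difference d = 2.56.
First term a = -2.99.
Formula: S_i = -2.99 + 2.56*i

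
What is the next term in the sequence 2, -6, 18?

Ratios: -6 / 2 = -3.0
This is a geometric sequence with common ratio r = -3.
Next term = 18 * -3 = -54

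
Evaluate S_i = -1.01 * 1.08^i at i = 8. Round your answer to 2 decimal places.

S_8 = -1.01 * 1.08^8 ≈ -1.01 * 1.8509 ≈ -1.87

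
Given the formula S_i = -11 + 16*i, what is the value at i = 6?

S_6 = -11 + 16*6 = -11 + 96 = 85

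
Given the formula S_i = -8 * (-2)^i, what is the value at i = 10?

S_10 = -8 * (-2)^10 = -8 * 1024 = -8192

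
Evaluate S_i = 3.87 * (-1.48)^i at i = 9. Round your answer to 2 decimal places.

S_9 = 3.87 * (-1.48)^9 ≈ 3.87 * -34.0687 ≈ -131.85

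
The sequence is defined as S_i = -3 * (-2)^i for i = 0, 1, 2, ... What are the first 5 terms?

This is a geometric sequence.
i=0: S_0 = -3 * (-2)^0 = -3
i=1: S_1 = -3 * (-2)^1 = 6
i=2: S_2 = -3 * (-2)^2 = -12
i=3: S_3 = -3 * (-2)^3 = 24
i=4: S_4 = -3 * (-2)^4 = -48
The first 5 terms are: [-3, 6, -12, 24, -48]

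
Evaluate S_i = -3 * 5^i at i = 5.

S_5 = -3 * 5^5 = -3 * 3125 = -9375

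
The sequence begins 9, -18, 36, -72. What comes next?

Ratios: -18 / 9 = -2.0
This is a geometric sequence with common ratio r = -2.
Next term = -72 * -2 = 144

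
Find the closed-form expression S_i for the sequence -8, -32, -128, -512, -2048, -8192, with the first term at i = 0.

Check ratios: -32 / -8 = 4.0
Common ratio r = 4.
First term a = -8.
Formula: S_i = -8 * 4^i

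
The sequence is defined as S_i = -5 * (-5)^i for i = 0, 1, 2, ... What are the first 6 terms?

This is a geometric sequence.
i=0: S_0 = -5 * (-5)^0 = -5
i=1: S_1 = -5 * (-5)^1 = 25
i=2: S_2 = -5 * (-5)^2 = -125
i=3: S_3 = -5 * (-5)^3 = 625
i=4: S_4 = -5 * (-5)^4 = -3125
i=5: S_5 = -5 * (-5)^5 = 15625
The first 6 terms are: [-5, 25, -125, 625, -3125, 15625]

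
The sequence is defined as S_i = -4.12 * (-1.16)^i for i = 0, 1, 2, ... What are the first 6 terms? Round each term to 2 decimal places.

This is a geometric sequence.
i=0: S_0 = -4.12 * (-1.16)^0 = -4.12
i=1: S_1 = -4.12 * (-1.16)^1 ≈ 4.78
i=2: S_2 = -4.12 * (-1.16)^2 ≈ -5.54
i=3: S_3 = -4.12 * (-1.16)^3 ≈ 6.43
i=4: S_4 = -4.12 * (-1.16)^4 ≈ -7.46
i=5: S_5 = -4.12 * (-1.16)^5 ≈ 8.65
The first 6 terms are: [-4.12, 4.78, -5.54, 6.43, -7.46, 8.65]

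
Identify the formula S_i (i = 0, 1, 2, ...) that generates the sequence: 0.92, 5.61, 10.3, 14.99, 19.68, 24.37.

Check differences: 5.61 - 0.92 = 4.69
10.3 - 5.61 = 4.69
Common difference d = 4.69.
First term a = 0.92.
Formula: S_i = 0.92 + 4.69*i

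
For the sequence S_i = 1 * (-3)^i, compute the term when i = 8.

S_8 = 1 * (-3)^8 = 1 * 6561 = 6561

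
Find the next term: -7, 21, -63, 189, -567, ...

Ratios: 21 / -7 = -3.0
This is a geometric sequence with common ratio r = -3.
Next term = -567 * -3 = 1701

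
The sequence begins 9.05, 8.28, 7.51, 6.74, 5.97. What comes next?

Differences: 8.28 - 9.05 = -0.77
This is an arithmetic sequence with common difference d = -0.77.
Next term = 5.97 + -0.77 = 5.2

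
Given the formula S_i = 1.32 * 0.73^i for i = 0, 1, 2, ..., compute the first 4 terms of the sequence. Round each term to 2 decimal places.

This is a geometric sequence.
i=0: S_0 = 1.32 * 0.73^0 = 1.32
i=1: S_1 = 1.32 * 0.73^1 ≈ 0.96
i=2: S_2 = 1.32 * 0.73^2 ≈ 0.7
i=3: S_3 = 1.32 * 0.73^3 ≈ 0.51
The first 4 terms are: [1.32, 0.96, 0.7, 0.51]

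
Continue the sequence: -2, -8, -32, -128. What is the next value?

Ratios: -8 / -2 = 4.0
This is a geometric sequence with common ratio r = 4.
Next term = -128 * 4 = -512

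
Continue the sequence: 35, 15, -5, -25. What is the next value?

Differences: 15 - 35 = -20
This is an arithmetic sequence with common difference d = -20.
Next term = -25 + -20 = -45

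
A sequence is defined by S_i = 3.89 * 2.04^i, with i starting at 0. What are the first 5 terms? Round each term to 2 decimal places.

This is a geometric sequence.
i=0: S_0 = 3.89 * 2.04^0 = 3.89
i=1: S_1 = 3.89 * 2.04^1 ≈ 7.94
i=2: S_2 = 3.89 * 2.04^2 ≈ 16.19
i=3: S_3 = 3.89 * 2.04^3 ≈ 33.02
i=4: S_4 = 3.89 * 2.04^4 ≈ 67.37
The first 5 terms are: [3.89, 7.94, 16.19, 33.02, 67.37]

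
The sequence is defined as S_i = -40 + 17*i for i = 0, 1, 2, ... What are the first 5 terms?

This is an arithmetic sequence.
i=0: S_0 = -40 + 17*0 = -40
i=1: S_1 = -40 + 17*1 = -23
i=2: S_2 = -40 + 17*2 = -6
i=3: S_3 = -40 + 17*3 = 11
i=4: S_4 = -40 + 17*4 = 28
The first 5 terms are: [-40, -23, -6, 11, 28]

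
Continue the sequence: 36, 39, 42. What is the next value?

Differences: 39 - 36 = 3
This is an arithmetic sequence with common difference d = 3.
Next term = 42 + 3 = 45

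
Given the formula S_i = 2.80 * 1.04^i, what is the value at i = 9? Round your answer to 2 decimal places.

S_9 = 2.8 * 1.04^9 ≈ 2.8 * 1.4233 ≈ 3.99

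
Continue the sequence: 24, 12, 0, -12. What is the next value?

Differences: 12 - 24 = -12
This is an arithmetic sequence with common difference d = -12.
Next term = -12 + -12 = -24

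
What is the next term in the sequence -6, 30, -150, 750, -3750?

Ratios: 30 / -6 = -5.0
This is a geometric sequence with common ratio r = -5.
Next term = -3750 * -5 = 18750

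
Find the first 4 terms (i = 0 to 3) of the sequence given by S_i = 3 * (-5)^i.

This is a geometric sequence.
i=0: S_0 = 3 * (-5)^0 = 3
i=1: S_1 = 3 * (-5)^1 = -15
i=2: S_2 = 3 * (-5)^2 = 75
i=3: S_3 = 3 * (-5)^3 = -375
The first 4 terms are: [3, -15, 75, -375]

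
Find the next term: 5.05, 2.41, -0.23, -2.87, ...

Differences: 2.41 - 5.05 = -2.64
This is an arithmetic sequence with common difference d = -2.64.
Next term = -2.87 + -2.64 = -5.51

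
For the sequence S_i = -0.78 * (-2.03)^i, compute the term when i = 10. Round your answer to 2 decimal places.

S_10 = -0.78 * (-2.03)^10 ≈ -0.78 * 1188.3938 ≈ -926.95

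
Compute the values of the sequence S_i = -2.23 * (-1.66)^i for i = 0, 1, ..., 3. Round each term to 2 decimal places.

This is a geometric sequence.
i=0: S_0 = -2.23 * (-1.66)^0 = -2.23
i=1: S_1 = -2.23 * (-1.66)^1 ≈ 3.7
i=2: S_2 = -2.23 * (-1.66)^2 ≈ -6.14
i=3: S_3 = -2.23 * (-1.66)^3 ≈ 10.2
The first 4 terms are: [-2.23, 3.7, -6.14, 10.2]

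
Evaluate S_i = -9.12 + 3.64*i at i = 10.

S_10 = -9.12 + 3.64*10 = -9.12 + 36.4 = 27.28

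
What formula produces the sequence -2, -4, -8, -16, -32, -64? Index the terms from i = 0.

Check ratios: -4 / -2 = 2.0
Common ratio r = 2.
First term a = -2.
Formula: S_i = -2 * 2^i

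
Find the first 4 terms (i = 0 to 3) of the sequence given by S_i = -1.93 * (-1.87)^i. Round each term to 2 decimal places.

This is a geometric sequence.
i=0: S_0 = -1.93 * (-1.87)^0 = -1.93
i=1: S_1 = -1.93 * (-1.87)^1 ≈ 3.61
i=2: S_2 = -1.93 * (-1.87)^2 ≈ -6.75
i=3: S_3 = -1.93 * (-1.87)^3 ≈ 12.62
The first 4 terms are: [-1.93, 3.61, -6.75, 12.62]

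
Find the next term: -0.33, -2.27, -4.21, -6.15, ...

Differences: -2.27 - -0.33 = -1.94
This is an arithmetic sequence with common difference d = -1.94.
Next term = -6.15 + -1.94 = -8.09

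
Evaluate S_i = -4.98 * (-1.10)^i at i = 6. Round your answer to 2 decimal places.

S_6 = -4.98 * (-1.1)^6 ≈ -4.98 * 1.7716 ≈ -8.82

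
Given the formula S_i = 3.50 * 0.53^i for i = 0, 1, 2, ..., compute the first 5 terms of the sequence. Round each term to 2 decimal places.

This is a geometric sequence.
i=0: S_0 = 3.5 * 0.53^0 = 3.5
i=1: S_1 = 3.5 * 0.53^1 ≈ 1.86
i=2: S_2 = 3.5 * 0.53^2 ≈ 0.98
i=3: S_3 = 3.5 * 0.53^3 ≈ 0.52
i=4: S_4 = 3.5 * 0.53^4 ≈ 0.28
The first 5 terms are: [3.5, 1.86, 0.98, 0.52, 0.28]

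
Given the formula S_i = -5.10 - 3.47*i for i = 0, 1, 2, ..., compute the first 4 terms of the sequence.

This is an arithmetic sequence.
i=0: S_0 = -5.1 + -3.47*0 = -5.1
i=1: S_1 = -5.1 + -3.47*1 = -8.57
i=2: S_2 = -5.1 + -3.47*2 = -12.04
i=3: S_3 = -5.1 + -3.47*3 = -15.51
The first 4 terms are: [-5.1, -8.57, -12.04, -15.51]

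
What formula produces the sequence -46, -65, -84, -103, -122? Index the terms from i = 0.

Check differences: -65 - -46 = -19
-84 - -65 = -19
Common difference d = -19.
First term a = -46.
Formula: S_i = -46 - 19*i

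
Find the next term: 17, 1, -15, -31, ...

Differences: 1 - 17 = -16
This is an arithmetic sequence with common difference d = -16.
Next term = -31 + -16 = -47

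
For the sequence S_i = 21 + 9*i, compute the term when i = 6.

S_6 = 21 + 9*6 = 21 + 54 = 75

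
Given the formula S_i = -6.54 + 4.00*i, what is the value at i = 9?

S_9 = -6.54 + 4.0*9 = -6.54 + 36.0 = 29.46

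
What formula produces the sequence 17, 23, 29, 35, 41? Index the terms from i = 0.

Check differences: 23 - 17 = 6
29 - 23 = 6
Common difference d = 6.
First term a = 17.
Formula: S_i = 17 + 6*i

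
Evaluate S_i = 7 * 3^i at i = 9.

S_9 = 7 * 3^9 = 7 * 19683 = 137781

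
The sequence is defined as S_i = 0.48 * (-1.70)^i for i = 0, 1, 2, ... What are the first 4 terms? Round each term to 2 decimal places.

This is a geometric sequence.
i=0: S_0 = 0.48 * (-1.7)^0 = 0.48
i=1: S_1 = 0.48 * (-1.7)^1 ≈ -0.82
i=2: S_2 = 0.48 * (-1.7)^2 ≈ 1.39
i=3: S_3 = 0.48 * (-1.7)^3 ≈ -2.36
The first 4 terms are: [0.48, -0.82, 1.39, -2.36]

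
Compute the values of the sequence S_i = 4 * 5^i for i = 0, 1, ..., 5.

This is a geometric sequence.
i=0: S_0 = 4 * 5^0 = 4
i=1: S_1 = 4 * 5^1 = 20
i=2: S_2 = 4 * 5^2 = 100
i=3: S_3 = 4 * 5^3 = 500
i=4: S_4 = 4 * 5^4 = 2500
i=5: S_5 = 4 * 5^5 = 12500
The first 6 terms are: [4, 20, 100, 500, 2500, 12500]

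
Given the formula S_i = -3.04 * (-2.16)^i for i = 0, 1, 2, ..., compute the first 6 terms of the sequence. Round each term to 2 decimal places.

This is a geometric sequence.
i=0: S_0 = -3.04 * (-2.16)^0 = -3.04
i=1: S_1 = -3.04 * (-2.16)^1 ≈ 6.57
i=2: S_2 = -3.04 * (-2.16)^2 ≈ -14.18
i=3: S_3 = -3.04 * (-2.16)^3 ≈ 30.64
i=4: S_4 = -3.04 * (-2.16)^4 ≈ -66.17
i=5: S_5 = -3.04 * (-2.16)^5 ≈ 142.94
The first 6 terms are: [-3.04, 6.57, -14.18, 30.64, -66.17, 142.94]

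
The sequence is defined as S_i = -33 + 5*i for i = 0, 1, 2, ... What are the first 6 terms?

This is an arithmetic sequence.
i=0: S_0 = -33 + 5*0 = -33
i=1: S_1 = -33 + 5*1 = -28
i=2: S_2 = -33 + 5*2 = -23
i=3: S_3 = -33 + 5*3 = -18
i=4: S_4 = -33 + 5*4 = -13
i=5: S_5 = -33 + 5*5 = -8
The first 6 terms are: [-33, -28, -23, -18, -13, -8]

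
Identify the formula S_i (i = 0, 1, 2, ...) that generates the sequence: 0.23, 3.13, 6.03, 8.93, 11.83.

Check differences: 3.13 - 0.23 = 2.9
6.03 - 3.13 = 2.9
Common difference d = 2.9.
First term a = 0.23.
Formula: S_i = 0.23 + 2.90*i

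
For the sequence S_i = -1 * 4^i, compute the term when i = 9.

S_9 = -1 * 4^9 = -1 * 262144 = -262144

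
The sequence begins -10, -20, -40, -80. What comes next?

Ratios: -20 / -10 = 2.0
This is a geometric sequence with common ratio r = 2.
Next term = -80 * 2 = -160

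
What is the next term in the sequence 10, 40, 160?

Ratios: 40 / 10 = 4.0
This is a geometric sequence with common ratio r = 4.
Next term = 160 * 4 = 640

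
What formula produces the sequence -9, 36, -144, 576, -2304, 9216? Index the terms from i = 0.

Check ratios: 36 / -9 = -4.0
Common ratio r = -4.
First term a = -9.
Formula: S_i = -9 * (-4)^i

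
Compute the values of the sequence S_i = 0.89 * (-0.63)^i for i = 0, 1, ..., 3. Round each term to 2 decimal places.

This is a geometric sequence.
i=0: S_0 = 0.89 * (-0.63)^0 = 0.89
i=1: S_1 = 0.89 * (-0.63)^1 ≈ -0.56
i=2: S_2 = 0.89 * (-0.63)^2 ≈ 0.35
i=3: S_3 = 0.89 * (-0.63)^3 ≈ -0.22
The first 4 terms are: [0.89, -0.56, 0.35, -0.22]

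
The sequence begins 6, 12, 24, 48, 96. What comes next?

Ratios: 12 / 6 = 2.0
This is a geometric sequence with common ratio r = 2.
Next term = 96 * 2 = 192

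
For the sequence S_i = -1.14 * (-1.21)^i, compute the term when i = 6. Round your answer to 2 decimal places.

S_6 = -1.14 * (-1.21)^6 ≈ -1.14 * 3.1384 ≈ -3.58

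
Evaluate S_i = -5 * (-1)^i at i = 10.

S_10 = -5 * (-1)^10 = -5 * 1 = -5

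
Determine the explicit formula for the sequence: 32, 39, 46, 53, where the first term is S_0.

Check differences: 39 - 32 = 7
46 - 39 = 7
Common difference d = 7.
First term a = 32.
Formula: S_i = 32 + 7*i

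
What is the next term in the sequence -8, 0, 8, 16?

Differences: 0 - -8 = 8
This is an arithmetic sequence with common difference d = 8.
Next term = 16 + 8 = 24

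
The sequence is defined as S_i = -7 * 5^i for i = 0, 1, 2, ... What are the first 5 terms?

This is a geometric sequence.
i=0: S_0 = -7 * 5^0 = -7
i=1: S_1 = -7 * 5^1 = -35
i=2: S_2 = -7 * 5^2 = -175
i=3: S_3 = -7 * 5^3 = -875
i=4: S_4 = -7 * 5^4 = -4375
The first 5 terms are: [-7, -35, -175, -875, -4375]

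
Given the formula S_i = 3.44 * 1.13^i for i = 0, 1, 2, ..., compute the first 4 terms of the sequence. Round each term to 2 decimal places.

This is a geometric sequence.
i=0: S_0 = 3.44 * 1.13^0 = 3.44
i=1: S_1 = 3.44 * 1.13^1 ≈ 3.89
i=2: S_2 = 3.44 * 1.13^2 ≈ 4.39
i=3: S_3 = 3.44 * 1.13^3 ≈ 4.96
The first 4 terms are: [3.44, 3.89, 4.39, 4.96]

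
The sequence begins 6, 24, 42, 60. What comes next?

Differences: 24 - 6 = 18
This is an arithmetic sequence with common difference d = 18.
Next term = 60 + 18 = 78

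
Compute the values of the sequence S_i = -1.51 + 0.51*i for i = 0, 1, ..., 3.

This is an arithmetic sequence.
i=0: S_0 = -1.51 + 0.51*0 = -1.51
i=1: S_1 = -1.51 + 0.51*1 = -1.0
i=2: S_2 = -1.51 + 0.51*2 = -0.49
i=3: S_3 = -1.51 + 0.51*3 = 0.02
The first 4 terms are: [-1.51, -1.0, -0.49, 0.02]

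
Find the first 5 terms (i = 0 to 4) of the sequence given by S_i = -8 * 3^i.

This is a geometric sequence.
i=0: S_0 = -8 * 3^0 = -8
i=1: S_1 = -8 * 3^1 = -24
i=2: S_2 = -8 * 3^2 = -72
i=3: S_3 = -8 * 3^3 = -216
i=4: S_4 = -8 * 3^4 = -648
The first 5 terms are: [-8, -24, -72, -216, -648]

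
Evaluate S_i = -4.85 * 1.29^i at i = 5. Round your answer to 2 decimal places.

S_5 = -4.85 * 1.29^5 ≈ -4.85 * 3.5723 ≈ -17.33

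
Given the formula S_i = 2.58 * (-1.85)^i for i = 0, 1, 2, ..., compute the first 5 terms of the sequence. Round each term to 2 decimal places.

This is a geometric sequence.
i=0: S_0 = 2.58 * (-1.85)^0 = 2.58
i=1: S_1 = 2.58 * (-1.85)^1 ≈ -4.77
i=2: S_2 = 2.58 * (-1.85)^2 ≈ 8.83
i=3: S_3 = 2.58 * (-1.85)^3 ≈ -16.34
i=4: S_4 = 2.58 * (-1.85)^4 ≈ 30.22
The first 5 terms are: [2.58, -4.77, 8.83, -16.34, 30.22]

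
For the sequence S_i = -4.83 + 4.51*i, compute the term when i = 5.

S_5 = -4.83 + 4.51*5 = -4.83 + 22.55 = 17.72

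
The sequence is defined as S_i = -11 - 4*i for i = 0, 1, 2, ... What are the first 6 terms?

This is an arithmetic sequence.
i=0: S_0 = -11 + -4*0 = -11
i=1: S_1 = -11 + -4*1 = -15
i=2: S_2 = -11 + -4*2 = -19
i=3: S_3 = -11 + -4*3 = -23
i=4: S_4 = -11 + -4*4 = -27
i=5: S_5 = -11 + -4*5 = -31
The first 6 terms are: [-11, -15, -19, -23, -27, -31]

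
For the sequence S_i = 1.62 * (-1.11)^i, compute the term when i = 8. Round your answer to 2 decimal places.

S_8 = 1.62 * (-1.11)^8 ≈ 1.62 * 2.3045 ≈ 3.73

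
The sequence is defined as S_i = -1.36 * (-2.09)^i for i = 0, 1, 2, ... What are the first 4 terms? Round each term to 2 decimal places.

This is a geometric sequence.
i=0: S_0 = -1.36 * (-2.09)^0 = -1.36
i=1: S_1 = -1.36 * (-2.09)^1 ≈ 2.84
i=2: S_2 = -1.36 * (-2.09)^2 ≈ -5.94
i=3: S_3 = -1.36 * (-2.09)^3 ≈ 12.42
The first 4 terms are: [-1.36, 2.84, -5.94, 12.42]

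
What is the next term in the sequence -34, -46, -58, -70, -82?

Differences: -46 - -34 = -12
This is an arithmetic sequence with common difference d = -12.
Next term = -82 + -12 = -94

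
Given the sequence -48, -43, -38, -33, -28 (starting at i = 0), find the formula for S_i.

Check differences: -43 - -48 = 5
-38 - -43 = 5
Common difference d = 5.
First term a = -48.
Formula: S_i = -48 + 5*i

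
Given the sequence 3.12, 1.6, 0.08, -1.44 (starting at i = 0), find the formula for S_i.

Check differences: 1.6 - 3.12 = -1.52
0.08 - 1.6 = -1.52
Common difference d = -1.52.
First term a = 3.12.
Formula: S_i = 3.12 - 1.52*i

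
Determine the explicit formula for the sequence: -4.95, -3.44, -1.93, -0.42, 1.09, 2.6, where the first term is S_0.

Check differences: -3.44 - -4.95 = 1.51
-1.93 - -3.44 = 1.51
Common difference d = 1.51.
First term a = -4.95.
Formula: S_i = -4.95 + 1.51*i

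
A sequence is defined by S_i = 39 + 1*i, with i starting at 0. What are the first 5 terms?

This is an arithmetic sequence.
i=0: S_0 = 39 + 1*0 = 39
i=1: S_1 = 39 + 1*1 = 40
i=2: S_2 = 39 + 1*2 = 41
i=3: S_3 = 39 + 1*3 = 42
i=4: S_4 = 39 + 1*4 = 43
The first 5 terms are: [39, 40, 41, 42, 43]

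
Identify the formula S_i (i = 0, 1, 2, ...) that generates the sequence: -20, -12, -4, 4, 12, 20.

Check differences: -12 - -20 = 8
-4 - -12 = 8
Common difference d = 8.
First term a = -20.
Formula: S_i = -20 + 8*i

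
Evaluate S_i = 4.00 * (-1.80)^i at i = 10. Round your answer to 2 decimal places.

S_10 = 4.0 * (-1.8)^10 ≈ 4.0 * 357.0467 ≈ 1428.19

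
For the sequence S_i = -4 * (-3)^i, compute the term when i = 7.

S_7 = -4 * (-3)^7 = -4 * -2187 = 8748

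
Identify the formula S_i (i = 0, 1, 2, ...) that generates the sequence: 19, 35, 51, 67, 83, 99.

Check differences: 35 - 19 = 16
51 - 35 = 16
Common difference d = 16.
First term a = 19.
Formula: S_i = 19 + 16*i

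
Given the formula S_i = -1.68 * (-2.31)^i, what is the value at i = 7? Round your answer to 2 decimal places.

S_7 = -1.68 * (-2.31)^7 ≈ -1.68 * -350.9812 ≈ 589.65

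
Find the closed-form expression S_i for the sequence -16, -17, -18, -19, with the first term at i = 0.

Check differences: -17 - -16 = -1
-18 - -17 = -1
Common difference d = -1.
First term a = -16.
Formula: S_i = -16 - 1*i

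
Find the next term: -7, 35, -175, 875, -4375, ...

Ratios: 35 / -7 = -5.0
This is a geometric sequence with common ratio r = -5.
Next term = -4375 * -5 = 21875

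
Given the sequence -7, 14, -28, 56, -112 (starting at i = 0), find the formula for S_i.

Check ratios: 14 / -7 = -2.0
Common ratio r = -2.
First term a = -7.
Formula: S_i = -7 * (-2)^i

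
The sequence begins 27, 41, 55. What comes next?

Differences: 41 - 27 = 14
This is an arithmetic sequence with common difference d = 14.
Next term = 55 + 14 = 69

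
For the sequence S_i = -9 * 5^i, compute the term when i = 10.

S_10 = -9 * 5^10 = -9 * 9765625 = -87890625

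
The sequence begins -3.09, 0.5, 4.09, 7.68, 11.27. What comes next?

Differences: 0.5 - -3.09 = 3.59
This is an arithmetic sequence with common difference d = 3.59.
Next term = 11.27 + 3.59 = 14.86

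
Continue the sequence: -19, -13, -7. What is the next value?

Differences: -13 - -19 = 6
This is an arithmetic sequence with common difference d = 6.
Next term = -7 + 6 = -1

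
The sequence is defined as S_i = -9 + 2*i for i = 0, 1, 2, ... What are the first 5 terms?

This is an arithmetic sequence.
i=0: S_0 = -9 + 2*0 = -9
i=1: S_1 = -9 + 2*1 = -7
i=2: S_2 = -9 + 2*2 = -5
i=3: S_3 = -9 + 2*3 = -3
i=4: S_4 = -9 + 2*4 = -1
The first 5 terms are: [-9, -7, -5, -3, -1]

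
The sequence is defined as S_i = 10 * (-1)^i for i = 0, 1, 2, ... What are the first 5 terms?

This is a geometric sequence.
i=0: S_0 = 10 * (-1)^0 = 10
i=1: S_1 = 10 * (-1)^1 = -10
i=2: S_2 = 10 * (-1)^2 = 10
i=3: S_3 = 10 * (-1)^3 = -10
i=4: S_4 = 10 * (-1)^4 = 10
The first 5 terms are: [10, -10, 10, -10, 10]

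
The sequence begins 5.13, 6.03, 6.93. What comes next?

Differences: 6.03 - 5.13 = 0.9
This is an arithmetic sequence with common difference d = 0.9.
Next term = 6.93 + 0.9 = 7.83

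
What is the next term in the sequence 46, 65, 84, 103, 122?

Differences: 65 - 46 = 19
This is an arithmetic sequence with common difference d = 19.
Next term = 122 + 19 = 141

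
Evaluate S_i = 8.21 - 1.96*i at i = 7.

S_7 = 8.21 + -1.96*7 = 8.21 + -13.72 = -5.51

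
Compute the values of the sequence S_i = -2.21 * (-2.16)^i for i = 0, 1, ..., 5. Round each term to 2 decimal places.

This is a geometric sequence.
i=0: S_0 = -2.21 * (-2.16)^0 = -2.21
i=1: S_1 = -2.21 * (-2.16)^1 ≈ 4.77
i=2: S_2 = -2.21 * (-2.16)^2 ≈ -10.31
i=3: S_3 = -2.21 * (-2.16)^3 ≈ 22.27
i=4: S_4 = -2.21 * (-2.16)^4 ≈ -48.11
i=5: S_5 = -2.21 * (-2.16)^5 ≈ 103.91
The first 6 terms are: [-2.21, 4.77, -10.31, 22.27, -48.11, 103.91]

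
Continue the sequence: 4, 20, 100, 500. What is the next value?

Ratios: 20 / 4 = 5.0
This is a geometric sequence with common ratio r = 5.
Next term = 500 * 5 = 2500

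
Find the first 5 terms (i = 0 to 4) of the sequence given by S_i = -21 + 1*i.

This is an arithmetic sequence.
i=0: S_0 = -21 + 1*0 = -21
i=1: S_1 = -21 + 1*1 = -20
i=2: S_2 = -21 + 1*2 = -19
i=3: S_3 = -21 + 1*3 = -18
i=4: S_4 = -21 + 1*4 = -17
The first 5 terms are: [-21, -20, -19, -18, -17]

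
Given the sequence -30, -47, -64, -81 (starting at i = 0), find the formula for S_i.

Check differences: -47 - -30 = -17
-64 - -47 = -17
Common difference d = -17.
First term a = -30.
Formula: S_i = -30 - 17*i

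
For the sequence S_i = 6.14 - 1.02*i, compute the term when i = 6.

S_6 = 6.14 + -1.02*6 = 6.14 + -6.12 = 0.02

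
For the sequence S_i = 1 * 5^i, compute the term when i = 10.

S_10 = 1 * 5^10 = 1 * 9765625 = 9765625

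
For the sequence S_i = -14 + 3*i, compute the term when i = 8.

S_8 = -14 + 3*8 = -14 + 24 = 10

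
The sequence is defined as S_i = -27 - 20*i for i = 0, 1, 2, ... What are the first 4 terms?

This is an arithmetic sequence.
i=0: S_0 = -27 + -20*0 = -27
i=1: S_1 = -27 + -20*1 = -47
i=2: S_2 = -27 + -20*2 = -67
i=3: S_3 = -27 + -20*3 = -87
The first 4 terms are: [-27, -47, -67, -87]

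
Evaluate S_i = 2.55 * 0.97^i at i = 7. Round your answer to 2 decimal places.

S_7 = 2.55 * 0.97^7 ≈ 2.55 * 0.808 ≈ 2.06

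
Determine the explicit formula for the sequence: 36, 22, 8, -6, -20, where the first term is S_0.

Check differences: 22 - 36 = -14
8 - 22 = -14
Common difference d = -14.
First term a = 36.
Formula: S_i = 36 - 14*i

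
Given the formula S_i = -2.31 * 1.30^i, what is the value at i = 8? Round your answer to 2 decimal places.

S_8 = -2.31 * 1.3^8 ≈ -2.31 * 8.1573 ≈ -18.84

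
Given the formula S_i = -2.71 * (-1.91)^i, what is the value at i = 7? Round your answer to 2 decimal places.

S_7 = -2.71 * (-1.91)^7 ≈ -2.71 * -92.7328 ≈ 251.31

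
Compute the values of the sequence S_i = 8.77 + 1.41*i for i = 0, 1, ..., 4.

This is an arithmetic sequence.
i=0: S_0 = 8.77 + 1.41*0 = 8.77
i=1: S_1 = 8.77 + 1.41*1 = 10.18
i=2: S_2 = 8.77 + 1.41*2 = 11.59
i=3: S_3 = 8.77 + 1.41*3 = 13.0
i=4: S_4 = 8.77 + 1.41*4 = 14.41
The first 5 terms are: [8.77, 10.18, 11.59, 13.0, 14.41]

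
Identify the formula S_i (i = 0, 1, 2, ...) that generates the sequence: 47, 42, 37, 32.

Check differences: 42 - 47 = -5
37 - 42 = -5
Common difference d = -5.
First term a = 47.
Formula: S_i = 47 - 5*i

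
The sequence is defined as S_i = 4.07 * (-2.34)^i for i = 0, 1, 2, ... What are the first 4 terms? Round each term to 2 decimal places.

This is a geometric sequence.
i=0: S_0 = 4.07 * (-2.34)^0 = 4.07
i=1: S_1 = 4.07 * (-2.34)^1 ≈ -9.52
i=2: S_2 = 4.07 * (-2.34)^2 ≈ 22.29
i=3: S_3 = 4.07 * (-2.34)^3 ≈ -52.15
The first 4 terms are: [4.07, -9.52, 22.29, -52.15]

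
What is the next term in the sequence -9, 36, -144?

Ratios: 36 / -9 = -4.0
This is a geometric sequence with common ratio r = -4.
Next term = -144 * -4 = 576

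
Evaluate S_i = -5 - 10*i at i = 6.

S_6 = -5 + -10*6 = -5 + -60 = -65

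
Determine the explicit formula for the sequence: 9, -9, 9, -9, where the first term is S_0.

Check ratios: -9 / 9 = -1.0
Common ratio r = -1.
First term a = 9.
Formula: S_i = 9 * (-1)^i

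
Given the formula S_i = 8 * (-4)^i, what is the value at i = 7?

S_7 = 8 * (-4)^7 = 8 * -16384 = -131072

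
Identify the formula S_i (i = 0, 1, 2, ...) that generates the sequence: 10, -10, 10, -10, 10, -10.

Check ratios: -10 / 10 = -1.0
Common ratio r = -1.
First term a = 10.
Formula: S_i = 10 * (-1)^i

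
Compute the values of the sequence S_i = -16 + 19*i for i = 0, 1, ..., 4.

This is an arithmetic sequence.
i=0: S_0 = -16 + 19*0 = -16
i=1: S_1 = -16 + 19*1 = 3
i=2: S_2 = -16 + 19*2 = 22
i=3: S_3 = -16 + 19*3 = 41
i=4: S_4 = -16 + 19*4 = 60
The first 5 terms are: [-16, 3, 22, 41, 60]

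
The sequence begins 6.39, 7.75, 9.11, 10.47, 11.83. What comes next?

Differences: 7.75 - 6.39 = 1.36
This is an arithmetic sequence with common difference d = 1.36.
Next term = 11.83 + 1.36 = 13.19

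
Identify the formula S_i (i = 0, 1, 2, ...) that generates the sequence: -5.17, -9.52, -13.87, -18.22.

Check differences: -9.52 - -5.17 = -4.35
-13.87 - -9.52 = -4.35
Common difference d = -4.35.
First term a = -5.17.
Formula: S_i = -5.17 - 4.35*i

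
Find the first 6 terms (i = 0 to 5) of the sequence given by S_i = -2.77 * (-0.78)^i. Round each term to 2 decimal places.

This is a geometric sequence.
i=0: S_0 = -2.77 * (-0.78)^0 = -2.77
i=1: S_1 = -2.77 * (-0.78)^1 ≈ 2.16
i=2: S_2 = -2.77 * (-0.78)^2 ≈ -1.69
i=3: S_3 = -2.77 * (-0.78)^3 ≈ 1.31
i=4: S_4 = -2.77 * (-0.78)^4 ≈ -1.03
i=5: S_5 = -2.77 * (-0.78)^5 ≈ 0.8
The first 6 terms are: [-2.77, 2.16, -1.69, 1.31, -1.03, 0.8]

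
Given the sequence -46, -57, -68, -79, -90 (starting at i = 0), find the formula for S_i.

Check differences: -57 - -46 = -11
-68 - -57 = -11
Common difference d = -11.
First term a = -46.
Formula: S_i = -46 - 11*i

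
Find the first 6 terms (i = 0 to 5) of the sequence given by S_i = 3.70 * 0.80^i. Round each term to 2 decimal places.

This is a geometric sequence.
i=0: S_0 = 3.7 * 0.8^0 = 3.7
i=1: S_1 = 3.7 * 0.8^1 = 2.96
i=2: S_2 = 3.7 * 0.8^2 ≈ 2.37
i=3: S_3 = 3.7 * 0.8^3 ≈ 1.89
i=4: S_4 = 3.7 * 0.8^4 ≈ 1.52
i=5: S_5 = 3.7 * 0.8^5 ≈ 1.21
The first 6 terms are: [3.7, 2.96, 2.37, 1.89, 1.52, 1.21]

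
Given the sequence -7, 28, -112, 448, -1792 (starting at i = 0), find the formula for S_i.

Check ratios: 28 / -7 = -4.0
Common ratio r = -4.
First term a = -7.
Formula: S_i = -7 * (-4)^i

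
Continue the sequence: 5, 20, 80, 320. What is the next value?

Ratios: 20 / 5 = 4.0
This is a geometric sequence with common ratio r = 4.
Next term = 320 * 4 = 1280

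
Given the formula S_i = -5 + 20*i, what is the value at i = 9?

S_9 = -5 + 20*9 = -5 + 180 = 175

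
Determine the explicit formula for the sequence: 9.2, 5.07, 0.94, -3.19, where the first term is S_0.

Check differences: 5.07 - 9.2 = -4.13
0.94 - 5.07 = -4.13
Common difference d = -4.13.
First term a = 9.2.
Formula: S_i = 9.20 - 4.13*i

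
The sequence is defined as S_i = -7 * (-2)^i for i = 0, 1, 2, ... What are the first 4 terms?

This is a geometric sequence.
i=0: S_0 = -7 * (-2)^0 = -7
i=1: S_1 = -7 * (-2)^1 = 14
i=2: S_2 = -7 * (-2)^2 = -28
i=3: S_3 = -7 * (-2)^3 = 56
The first 4 terms are: [-7, 14, -28, 56]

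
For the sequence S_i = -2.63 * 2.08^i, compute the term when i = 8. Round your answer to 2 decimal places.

S_8 = -2.63 * 2.08^8 ≈ -2.63 * 350.3537 ≈ -921.43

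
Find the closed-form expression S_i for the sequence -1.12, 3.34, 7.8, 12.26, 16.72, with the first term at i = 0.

Check differences: 3.34 - -1.12 = 4.46
7.8 - 3.34 = 4.46
Common difference d = 4.46.
First term a = -1.12.
Formula: S_i = -1.12 + 4.46*i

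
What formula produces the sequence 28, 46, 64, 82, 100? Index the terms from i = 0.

Check differences: 46 - 28 = 18
64 - 46 = 18
Common difference d = 18.
First term a = 28.
Formula: S_i = 28 + 18*i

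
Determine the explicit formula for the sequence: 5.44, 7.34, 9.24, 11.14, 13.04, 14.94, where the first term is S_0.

Check differences: 7.34 - 5.44 = 1.9
9.24 - 7.34 = 1.9
Common difference d = 1.9.
First term a = 5.44.
Formula: S_i = 5.44 + 1.90*i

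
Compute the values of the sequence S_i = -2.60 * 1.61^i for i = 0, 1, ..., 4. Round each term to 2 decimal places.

This is a geometric sequence.
i=0: S_0 = -2.6 * 1.61^0 = -2.6
i=1: S_1 = -2.6 * 1.61^1 ≈ -4.19
i=2: S_2 = -2.6 * 1.61^2 ≈ -6.74
i=3: S_3 = -2.6 * 1.61^3 ≈ -10.85
i=4: S_4 = -2.6 * 1.61^4 ≈ -17.47
The first 5 terms are: [-2.6, -4.19, -6.74, -10.85, -17.47]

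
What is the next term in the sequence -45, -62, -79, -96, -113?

Differences: -62 - -45 = -17
This is an arithmetic sequence with common difference d = -17.
Next term = -113 + -17 = -130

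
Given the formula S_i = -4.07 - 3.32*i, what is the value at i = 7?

S_7 = -4.07 + -3.32*7 = -4.07 + -23.24 = -27.31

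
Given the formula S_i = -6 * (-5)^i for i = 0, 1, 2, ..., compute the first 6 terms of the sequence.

This is a geometric sequence.
i=0: S_0 = -6 * (-5)^0 = -6
i=1: S_1 = -6 * (-5)^1 = 30
i=2: S_2 = -6 * (-5)^2 = -150
i=3: S_3 = -6 * (-5)^3 = 750
i=4: S_4 = -6 * (-5)^4 = -3750
i=5: S_5 = -6 * (-5)^5 = 18750
The first 6 terms are: [-6, 30, -150, 750, -3750, 18750]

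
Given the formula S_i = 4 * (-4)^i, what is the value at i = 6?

S_6 = 4 * (-4)^6 = 4 * 4096 = 16384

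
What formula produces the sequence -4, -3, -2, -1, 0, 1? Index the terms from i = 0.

Check differences: -3 - -4 = 1
-2 - -3 = 1
Common difference d = 1.
First term a = -4.
Formula: S_i = -4 + 1*i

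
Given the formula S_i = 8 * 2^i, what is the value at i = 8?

S_8 = 8 * 2^8 = 8 * 256 = 2048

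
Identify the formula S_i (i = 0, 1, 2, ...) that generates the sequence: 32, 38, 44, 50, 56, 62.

Check differences: 38 - 32 = 6
44 - 38 = 6
Common difference d = 6.
First term a = 32.
Formula: S_i = 32 + 6*i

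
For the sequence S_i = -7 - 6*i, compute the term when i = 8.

S_8 = -7 + -6*8 = -7 + -48 = -55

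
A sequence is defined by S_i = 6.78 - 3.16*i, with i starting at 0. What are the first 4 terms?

This is an arithmetic sequence.
i=0: S_0 = 6.78 + -3.16*0 = 6.78
i=1: S_1 = 6.78 + -3.16*1 = 3.62
i=2: S_2 = 6.78 + -3.16*2 = 0.46
i=3: S_3 = 6.78 + -3.16*3 = -2.7
The first 4 terms are: [6.78, 3.62, 0.46, -2.7]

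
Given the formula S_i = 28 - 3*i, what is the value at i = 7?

S_7 = 28 + -3*7 = 28 + -21 = 7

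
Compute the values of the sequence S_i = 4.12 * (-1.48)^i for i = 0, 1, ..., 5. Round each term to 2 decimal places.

This is a geometric sequence.
i=0: S_0 = 4.12 * (-1.48)^0 = 4.12
i=1: S_1 = 4.12 * (-1.48)^1 ≈ -6.1
i=2: S_2 = 4.12 * (-1.48)^2 ≈ 9.02
i=3: S_3 = 4.12 * (-1.48)^3 ≈ -13.36
i=4: S_4 = 4.12 * (-1.48)^4 ≈ 19.77
i=5: S_5 = 4.12 * (-1.48)^5 ≈ -29.26
The first 6 terms are: [4.12, -6.1, 9.02, -13.36, 19.77, -29.26]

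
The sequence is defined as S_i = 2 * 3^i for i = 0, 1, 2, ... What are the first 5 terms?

This is a geometric sequence.
i=0: S_0 = 2 * 3^0 = 2
i=1: S_1 = 2 * 3^1 = 6
i=2: S_2 = 2 * 3^2 = 18
i=3: S_3 = 2 * 3^3 = 54
i=4: S_4 = 2 * 3^4 = 162
The first 5 terms are: [2, 6, 18, 54, 162]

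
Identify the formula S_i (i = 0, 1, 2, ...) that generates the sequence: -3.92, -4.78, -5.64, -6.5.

Check differences: -4.78 - -3.92 = -0.86
-5.64 - -4.78 = -0.86
Common difference d = -0.86.
First term a = -3.92.
Formula: S_i = -3.92 - 0.86*i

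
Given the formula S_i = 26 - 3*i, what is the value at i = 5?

S_5 = 26 + -3*5 = 26 + -15 = 11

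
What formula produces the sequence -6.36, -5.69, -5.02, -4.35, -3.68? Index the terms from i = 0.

Check differences: -5.69 - -6.36 = 0.67
-5.02 - -5.69 = 0.67
Common difference d = 0.67.
First term a = -6.36.
Formula: S_i = -6.36 + 0.67*i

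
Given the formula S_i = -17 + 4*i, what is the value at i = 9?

S_9 = -17 + 4*9 = -17 + 36 = 19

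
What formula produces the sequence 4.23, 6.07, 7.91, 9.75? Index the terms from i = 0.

Check differences: 6.07 - 4.23 = 1.84
7.91 - 6.07 = 1.84
Common difference d = 1.84.
First term a = 4.23.
Formula: S_i = 4.23 + 1.84*i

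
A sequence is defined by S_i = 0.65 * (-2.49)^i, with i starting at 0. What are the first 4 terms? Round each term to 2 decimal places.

This is a geometric sequence.
i=0: S_0 = 0.65 * (-2.49)^0 = 0.65
i=1: S_1 = 0.65 * (-2.49)^1 ≈ -1.62
i=2: S_2 = 0.65 * (-2.49)^2 ≈ 4.03
i=3: S_3 = 0.65 * (-2.49)^3 ≈ -10.03
The first 4 terms are: [0.65, -1.62, 4.03, -10.03]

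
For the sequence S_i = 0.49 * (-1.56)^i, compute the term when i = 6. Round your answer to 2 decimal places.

S_6 = 0.49 * (-1.56)^6 ≈ 0.49 * 14.4128 ≈ 7.06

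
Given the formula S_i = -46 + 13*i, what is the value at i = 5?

S_5 = -46 + 13*5 = -46 + 65 = 19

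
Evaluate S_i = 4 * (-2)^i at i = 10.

S_10 = 4 * (-2)^10 = 4 * 1024 = 4096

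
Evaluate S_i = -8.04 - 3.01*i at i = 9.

S_9 = -8.04 + -3.01*9 = -8.04 + -27.09 = -35.13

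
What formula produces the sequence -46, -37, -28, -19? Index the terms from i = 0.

Check differences: -37 - -46 = 9
-28 - -37 = 9
Common difference d = 9.
First term a = -46.
Formula: S_i = -46 + 9*i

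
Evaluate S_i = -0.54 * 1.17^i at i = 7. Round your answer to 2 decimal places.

S_7 = -0.54 * 1.17^7 ≈ -0.54 * 3.0012 ≈ -1.62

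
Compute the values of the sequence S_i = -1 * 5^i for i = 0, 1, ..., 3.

This is a geometric sequence.
i=0: S_0 = -1 * 5^0 = -1
i=1: S_1 = -1 * 5^1 = -5
i=2: S_2 = -1 * 5^2 = -25
i=3: S_3 = -1 * 5^3 = -125
The first 4 terms are: [-1, -5, -25, -125]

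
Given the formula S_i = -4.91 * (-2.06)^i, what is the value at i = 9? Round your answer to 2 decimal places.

S_9 = -4.91 * (-2.06)^9 ≈ -4.91 * -668.0439 ≈ 3280.1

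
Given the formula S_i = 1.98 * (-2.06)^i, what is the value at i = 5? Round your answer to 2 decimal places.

S_5 = 1.98 * (-2.06)^5 ≈ 1.98 * -37.0968 ≈ -73.45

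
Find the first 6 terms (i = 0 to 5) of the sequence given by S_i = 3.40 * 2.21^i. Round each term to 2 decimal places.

This is a geometric sequence.
i=0: S_0 = 3.4 * 2.21^0 = 3.4
i=1: S_1 = 3.4 * 2.21^1 ≈ 7.51
i=2: S_2 = 3.4 * 2.21^2 ≈ 16.61
i=3: S_3 = 3.4 * 2.21^3 ≈ 36.7
i=4: S_4 = 3.4 * 2.21^4 ≈ 81.11
i=5: S_5 = 3.4 * 2.21^5 ≈ 179.24
The first 6 terms are: [3.4, 7.51, 16.61, 36.7, 81.11, 179.24]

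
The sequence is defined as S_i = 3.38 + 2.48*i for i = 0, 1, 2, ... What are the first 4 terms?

This is an arithmetic sequence.
i=0: S_0 = 3.38 + 2.48*0 = 3.38
i=1: S_1 = 3.38 + 2.48*1 = 5.86
i=2: S_2 = 3.38 + 2.48*2 = 8.34
i=3: S_3 = 3.38 + 2.48*3 = 10.82
The first 4 terms are: [3.38, 5.86, 8.34, 10.82]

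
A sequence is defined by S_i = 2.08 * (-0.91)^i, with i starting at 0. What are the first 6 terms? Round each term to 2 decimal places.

This is a geometric sequence.
i=0: S_0 = 2.08 * (-0.91)^0 = 2.08
i=1: S_1 = 2.08 * (-0.91)^1 ≈ -1.89
i=2: S_2 = 2.08 * (-0.91)^2 ≈ 1.72
i=3: S_3 = 2.08 * (-0.91)^3 ≈ -1.57
i=4: S_4 = 2.08 * (-0.91)^4 ≈ 1.43
i=5: S_5 = 2.08 * (-0.91)^5 ≈ -1.3
The first 6 terms are: [2.08, -1.89, 1.72, -1.57, 1.43, -1.3]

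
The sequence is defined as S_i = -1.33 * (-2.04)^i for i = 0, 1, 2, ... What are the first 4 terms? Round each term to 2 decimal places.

This is a geometric sequence.
i=0: S_0 = -1.33 * (-2.04)^0 = -1.33
i=1: S_1 = -1.33 * (-2.04)^1 ≈ 2.71
i=2: S_2 = -1.33 * (-2.04)^2 ≈ -5.53
i=3: S_3 = -1.33 * (-2.04)^3 ≈ 11.29
The first 4 terms are: [-1.33, 2.71, -5.53, 11.29]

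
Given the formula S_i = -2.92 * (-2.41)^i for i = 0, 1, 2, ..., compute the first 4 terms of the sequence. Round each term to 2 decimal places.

This is a geometric sequence.
i=0: S_0 = -2.92 * (-2.41)^0 = -2.92
i=1: S_1 = -2.92 * (-2.41)^1 ≈ 7.04
i=2: S_2 = -2.92 * (-2.41)^2 ≈ -16.96
i=3: S_3 = -2.92 * (-2.41)^3 ≈ 40.87
The first 4 terms are: [-2.92, 7.04, -16.96, 40.87]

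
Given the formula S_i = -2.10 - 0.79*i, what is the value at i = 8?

S_8 = -2.1 + -0.79*8 = -2.1 + -6.32 = -8.42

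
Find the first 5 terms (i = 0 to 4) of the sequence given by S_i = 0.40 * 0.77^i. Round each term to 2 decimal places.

This is a geometric sequence.
i=0: S_0 = 0.4 * 0.77^0 = 0.4
i=1: S_1 = 0.4 * 0.77^1 ≈ 0.31
i=2: S_2 = 0.4 * 0.77^2 ≈ 0.24
i=3: S_3 = 0.4 * 0.77^3 ≈ 0.18
i=4: S_4 = 0.4 * 0.77^4 ≈ 0.14
The first 5 terms are: [0.4, 0.31, 0.24, 0.18, 0.14]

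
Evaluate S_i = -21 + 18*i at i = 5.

S_5 = -21 + 18*5 = -21 + 90 = 69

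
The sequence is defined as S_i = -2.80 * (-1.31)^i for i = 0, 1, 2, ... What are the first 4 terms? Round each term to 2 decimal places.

This is a geometric sequence.
i=0: S_0 = -2.8 * (-1.31)^0 = -2.8
i=1: S_1 = -2.8 * (-1.31)^1 ≈ 3.67
i=2: S_2 = -2.8 * (-1.31)^2 ≈ -4.81
i=3: S_3 = -2.8 * (-1.31)^3 ≈ 6.29
The first 4 terms are: [-2.8, 3.67, -4.81, 6.29]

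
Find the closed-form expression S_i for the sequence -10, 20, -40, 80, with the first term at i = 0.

Check ratios: 20 / -10 = -2.0
Common ratio r = -2.
First term a = -10.
Formula: S_i = -10 * (-2)^i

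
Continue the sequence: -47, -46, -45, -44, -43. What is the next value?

Differences: -46 - -47 = 1
This is an arithmetic sequence with common difference d = 1.
Next term = -43 + 1 = -42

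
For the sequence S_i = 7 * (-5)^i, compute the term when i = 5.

S_5 = 7 * (-5)^5 = 7 * -3125 = -21875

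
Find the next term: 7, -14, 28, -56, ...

Ratios: -14 / 7 = -2.0
This is a geometric sequence with common ratio r = -2.
Next term = -56 * -2 = 112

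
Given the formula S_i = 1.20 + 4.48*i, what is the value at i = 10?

S_10 = 1.2 + 4.48*10 = 1.2 + 44.8 = 46.0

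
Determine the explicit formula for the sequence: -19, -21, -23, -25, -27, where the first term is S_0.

Check differences: -21 - -19 = -2
-23 - -21 = -2
Common difference d = -2.
First term a = -19.
Formula: S_i = -19 - 2*i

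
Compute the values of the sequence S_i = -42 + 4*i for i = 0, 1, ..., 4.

This is an arithmetic sequence.
i=0: S_0 = -42 + 4*0 = -42
i=1: S_1 = -42 + 4*1 = -38
i=2: S_2 = -42 + 4*2 = -34
i=3: S_3 = -42 + 4*3 = -30
i=4: S_4 = -42 + 4*4 = -26
The first 5 terms are: [-42, -38, -34, -30, -26]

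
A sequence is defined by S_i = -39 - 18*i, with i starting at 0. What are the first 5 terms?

This is an arithmetic sequence.
i=0: S_0 = -39 + -18*0 = -39
i=1: S_1 = -39 + -18*1 = -57
i=2: S_2 = -39 + -18*2 = -75
i=3: S_3 = -39 + -18*3 = -93
i=4: S_4 = -39 + -18*4 = -111
The first 5 terms are: [-39, -57, -75, -93, -111]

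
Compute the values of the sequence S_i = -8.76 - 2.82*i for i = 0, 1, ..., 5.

This is an arithmetic sequence.
i=0: S_0 = -8.76 + -2.82*0 = -8.76
i=1: S_1 = -8.76 + -2.82*1 = -11.58
i=2: S_2 = -8.76 + -2.82*2 = -14.4
i=3: S_3 = -8.76 + -2.82*3 = -17.22
i=4: S_4 = -8.76 + -2.82*4 = -20.04
i=5: S_5 = -8.76 + -2.82*5 = -22.86
The first 6 terms are: [-8.76, -11.58, -14.4, -17.22, -20.04, -22.86]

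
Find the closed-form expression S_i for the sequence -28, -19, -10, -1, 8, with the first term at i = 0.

Check differences: -19 - -28 = 9
-10 - -19 = 9
Common difference d = 9.
First term a = -28.
Formula: S_i = -28 + 9*i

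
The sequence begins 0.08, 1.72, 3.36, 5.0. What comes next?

Differences: 1.72 - 0.08 = 1.64
This is an arithmetic sequence with common difference d = 1.64.
Next term = 5.0 + 1.64 = 6.64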